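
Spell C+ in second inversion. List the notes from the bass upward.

In root position, C+ is C–E–G♯.
Second inversion puts the fifth (G♯) in the bass.

G♯, C, E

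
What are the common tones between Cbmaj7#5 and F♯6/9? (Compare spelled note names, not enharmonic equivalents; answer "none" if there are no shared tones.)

none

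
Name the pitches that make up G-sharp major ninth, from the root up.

Root G-sharp, quality major ninth:
- root: G-sharp
- major 3rd: B-sharp
- perfect 5th: D-sharp
- major 7th: F-double-sharp
- major 9th: A-sharp

G-sharp, B-sharp, D-sharp, F-double-sharp, A-sharp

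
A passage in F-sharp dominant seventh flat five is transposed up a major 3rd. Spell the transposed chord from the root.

A-sharp, C-double-sharp, E, G-sharp

Transposed root: F-sharp → A-sharp (major 3rd up). So we spell A-sharp dominant seventh flat five:
- root: A-sharp
- major 3rd: C-double-sharp
- diminished 5th: E
- minor 7th: G-sharp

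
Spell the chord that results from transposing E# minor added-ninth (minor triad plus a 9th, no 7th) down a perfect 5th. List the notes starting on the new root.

Transposed root: E-sharp → A-sharp (perfect 5th down). So we spell A-sharp minor added-ninth:
root → A-sharp
3rd (minor 3rd) → C-sharp
5th (perfect 5th) → E-sharp
9th (major 9th) → B-sharp

A-sharp, C-sharp, E-sharp, B-sharp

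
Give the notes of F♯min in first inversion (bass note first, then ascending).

A, C#, F#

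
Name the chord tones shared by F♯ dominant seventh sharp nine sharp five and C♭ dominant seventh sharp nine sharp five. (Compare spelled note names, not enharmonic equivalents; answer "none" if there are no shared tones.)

F♯ dominant seventh sharp nine sharp five: F# A# C## E G##
C♭ dominant seventh sharp nine sharp five: Cb Eb G Bbb D
Common to both → none.

none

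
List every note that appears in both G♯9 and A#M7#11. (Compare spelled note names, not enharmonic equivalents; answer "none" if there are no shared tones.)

G♯9 = G#, B#, D#, F#, A#.
A#M7#11 = A#, C##, E#, G##, D##.
Shared: A#.

A#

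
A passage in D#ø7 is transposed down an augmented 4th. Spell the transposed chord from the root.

A, C, Eb, G

Transposed root: D# → A (augmented 4th down). So we spell A half-diminished seventh:
A — root
C — minor 3rd
Eb — diminished 5th
G — minor 7th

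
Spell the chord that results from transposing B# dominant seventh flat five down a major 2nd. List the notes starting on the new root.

B-sharp down a major 2nd → A-sharp. New chord: A-sharp dominant seventh flat five.
Root: A-sharp
Major 3rd (3rd): C-double-sharp
Diminished 5th (5th): E
Minor 7th (7th): G-sharp

A-sharp – C-double-sharp – E – G-sharp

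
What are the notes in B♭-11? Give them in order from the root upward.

Bb, Db, F, Ab, C, Eb

Root Bb, quality minor eleventh:
Bb — root
Db — minor 3rd
F — perfect 5th
Ab — minor 7th
C — major 9th
Eb — perfect 11th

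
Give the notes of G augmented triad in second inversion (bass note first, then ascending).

D-sharp, G, B

In root position, G augmented triad is G–B–D-sharp.
Second inversion puts the fifth (D-sharp) in the bass.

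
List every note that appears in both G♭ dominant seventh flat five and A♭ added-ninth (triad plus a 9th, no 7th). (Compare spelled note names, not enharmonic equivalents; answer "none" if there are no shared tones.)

Bb

G♭ dominant seventh flat five = Gb, Bb, Dbb, Fb.
A♭ added-ninth = Ab, C, Eb, Bb.
Shared: Bb.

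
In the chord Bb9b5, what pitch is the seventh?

A♭

Bb9b5 is built on B♭; its 7th is a minor 7th above the root.
A seventh above B uses the letter A, and the minor 7th above B♭ is A♭.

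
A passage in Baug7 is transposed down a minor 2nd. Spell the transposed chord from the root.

A# – C## – E## – G#

A minor 2nd down from B is A#, so the new chord is A# augmented seventh.
A# — root
C## — major 3rd
E## — augmented 5th
G# — minor 7th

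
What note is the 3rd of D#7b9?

F##

D#7b9 is built on D#; its 3rd is a major 3rd above the root.
A third above D uses the letter F, and the major 3rd above D# is F##.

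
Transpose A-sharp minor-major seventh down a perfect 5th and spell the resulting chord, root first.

Transposed root: A-sharp → D-sharp (perfect 5th down). So we spell D-sharp minor-major seventh:
root → D-sharp
3rd (minor 3rd) → F-sharp
5th (perfect 5th) → A-sharp
7th (major 7th) → C-double-sharp

D-sharp  F-sharp  A-sharp  C-double-sharp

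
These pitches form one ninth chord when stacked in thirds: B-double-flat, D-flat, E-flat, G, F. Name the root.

Arranged so that each adjacent pair is a third by letter name: E-flat – G – B-double-flat – D-flat – F.
The bottom of that stack, E-flat, is the root (this is E-flat dominant ninth flat five).

E-flat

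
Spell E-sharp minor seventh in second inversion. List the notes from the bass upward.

B#, D#, E#, G#

In root position, E-sharp minor seventh is E#–G#–B#–D#.
Second inversion puts the fifth (B#) in the bass.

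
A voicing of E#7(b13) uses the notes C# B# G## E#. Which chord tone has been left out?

The full E#7(b13) chord is E#, G##, B#, D#, C#.
Comparing with the voicing, the minor 7th (7th) — D# — is absent.

D#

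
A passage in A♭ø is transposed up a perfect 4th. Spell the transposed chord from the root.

Db, Fb, Abb, Cb

Ab up a perfect 4th → Db. New chord: Db half-diminished seventh.
root → Db
3rd (minor 3rd) → Fb
5th (diminished 5th) → Abb
7th (minor 7th) → Cb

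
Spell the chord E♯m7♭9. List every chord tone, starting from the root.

E#  G#  B#  D#  F#

E♯m7♭9 is a minor seventh flat nine built on E#.
E# — root
G# — minor 3rd
B# — perfect 5th
D# — minor 7th
F# — minor 9th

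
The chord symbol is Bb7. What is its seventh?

Bb7 is built on Bb; its 7th is a minor 7th above the root.
A seventh above B uses the letter A, and the minor 7th above Bb is Ab.

Ab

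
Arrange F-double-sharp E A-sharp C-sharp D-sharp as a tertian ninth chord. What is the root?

D-sharp

Stacking in thirds gives D-sharp – F-double-sharp – A-sharp – C-sharp – E, so D-sharp is the root — D-sharp dominant seventh flat nine.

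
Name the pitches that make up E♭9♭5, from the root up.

E♭9♭5 is a dominant ninth flat five built on Eb.
Root: Eb
Major 3rd (3rd): G
Diminished 5th (5th): Bbb
Minor 7th (7th): Db
Major 9th (9th): F

Eb, G, Bbb, Db, F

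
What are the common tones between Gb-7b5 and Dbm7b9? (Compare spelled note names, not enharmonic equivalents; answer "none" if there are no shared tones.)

Gb-7b5: Gb Bbb Dbb Fb
Dbm7b9: Db Fb Ab Cb Ebb
Common to both → Fb.

Fb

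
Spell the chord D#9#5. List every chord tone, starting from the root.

D#9#5 is a dominant ninth sharp five built on D#.
root → D#
3rd (major 3rd) → F##
5th (augmented 5th) → A##
7th (minor 7th) → C#
9th (major 9th) → E#

D#, F##, A##, C#, E#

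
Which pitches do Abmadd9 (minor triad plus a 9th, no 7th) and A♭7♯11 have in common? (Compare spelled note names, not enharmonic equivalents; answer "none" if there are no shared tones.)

Abmadd9: Ab Cb Eb Bb
A♭7♯11: Ab C Eb Gb D
Common to both → Ab, Eb.

Ab, Eb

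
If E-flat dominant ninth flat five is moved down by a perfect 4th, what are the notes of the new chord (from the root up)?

Transposed root: Eb → Bb (perfect 4th down). So we spell Bb dominant ninth flat five:
Bb — root
D — major 3rd
Fb — diminished 5th
Ab — minor 7th
C — major 9th

Bb, D, Fb, Ab, C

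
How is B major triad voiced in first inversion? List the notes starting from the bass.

D-sharp  F-sharp  B

B major triad = B–D-sharp–F-sharp; first inversion → third (D-sharp) lowest.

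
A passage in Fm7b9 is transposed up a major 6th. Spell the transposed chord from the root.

Transposed root: F → D (major 6th up). So we spell D minor seventh flat nine:
root → D
3rd (minor 3rd) → F
5th (perfect 5th) → A
7th (minor 7th) → C
9th (minor 9th) → Eb

D, F, A, C, Eb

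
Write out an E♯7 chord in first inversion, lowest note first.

G## B# D# E#

E♯7 = E#–G##–B#–D#; first inversion → third (G##) lowest.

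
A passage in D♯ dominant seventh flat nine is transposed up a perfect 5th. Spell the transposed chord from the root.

Transposed root: D♯ → A♯ (perfect 5th up). So we spell A♯ dominant seventh flat nine:
- root: A♯
- major 3rd: C𝄪
- perfect 5th: E♯
- minor 7th: G♯
- minor 9th: B

A♯ – C𝄪 – E♯ – G♯ – B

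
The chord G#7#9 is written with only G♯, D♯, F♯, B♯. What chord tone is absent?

A𝄪

G#7#9 = G♯, B♯, D♯, F♯, A𝄪. The voicing lacks the 9th (augmented 9th), A𝄪.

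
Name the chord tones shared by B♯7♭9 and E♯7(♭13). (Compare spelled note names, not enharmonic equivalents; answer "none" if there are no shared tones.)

B♯  C♯

B♯7♭9 = B♯, D𝄪, F𝄪, A♯, C♯.
E♯7(♭13) = E♯, G𝄪, B♯, D♯, C♯.
Shared: B♯, C♯.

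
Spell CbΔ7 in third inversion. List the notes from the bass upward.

B♭  C♭  E♭  G♭

CbΔ7 = C♭–E♭–G♭–B♭; third inversion → seventh (B♭) lowest.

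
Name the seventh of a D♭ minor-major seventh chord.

Root of D♭ minor-major seventh = D-flat. The 7th is a major 7th: D-flat up a major 7th → C.

C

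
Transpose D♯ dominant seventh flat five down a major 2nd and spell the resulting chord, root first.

A major 2nd down from D-sharp is C-sharp, so the new chord is C-sharp dominant seventh flat five.
- root: C-sharp
- major 3rd: E-sharp
- diminished 5th: G
- minor 7th: B

C-sharp – E-sharp – G – B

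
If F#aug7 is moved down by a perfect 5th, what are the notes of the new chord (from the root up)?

B  D♯  F𝄪  A

F♯ down a perfect 5th → B. New chord: B augmented seventh.
- root: B
- major 3rd: D♯
- augmented 5th: F𝄪
- minor 7th: A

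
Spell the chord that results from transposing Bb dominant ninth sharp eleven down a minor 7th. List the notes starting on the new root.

C – E – G – B-flat – D – F-sharp

A minor 7th down from B-flat is C, so the new chord is C dominant ninth sharp eleven.
C — root
E — major 3rd
G — perfect 5th
B-flat — minor 7th
D — major 9th
F-sharp — augmented 11th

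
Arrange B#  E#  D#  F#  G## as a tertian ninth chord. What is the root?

E#

Stacking in thirds gives E# – G## – B# – D# – F#, so E# is the root — E# dominant seventh flat nine.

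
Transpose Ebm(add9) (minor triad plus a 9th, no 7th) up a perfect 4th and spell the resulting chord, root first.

A♭ – C♭ – E♭ – B♭

E♭ up a perfect 4th → A♭. New chord: A♭ minor added-ninth.
root → A♭
3rd (minor 3rd) → C♭
5th (perfect 5th) → E♭
9th (major 9th) → B♭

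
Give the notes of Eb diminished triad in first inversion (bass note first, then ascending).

Eb diminished triad = Eb–Gb–Bbb; first inversion → third (Gb) lowest.

Gb, Bbb, Eb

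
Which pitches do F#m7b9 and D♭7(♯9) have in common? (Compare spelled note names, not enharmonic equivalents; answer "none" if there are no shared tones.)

F#m7b9: F# A C# E G
D♭7(♯9): Db F Ab Cb E
Common to both → E.

E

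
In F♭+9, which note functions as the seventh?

E𝄫

Root of F♭+9 = F♭. The 7th is a minor 7th: F♭ up a minor 7th → E𝄫.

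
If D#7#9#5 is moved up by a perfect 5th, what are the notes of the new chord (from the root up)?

Transposed root: D# → A# (perfect 5th up). So we spell A# dominant seventh sharp nine sharp five:
- root: A#
- major 3rd: C##
- augmented 5th: E##
- minor 7th: G#
- augmented 9th: B##

A# – C## – E## – G# – B##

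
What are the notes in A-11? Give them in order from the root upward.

A-11: minor eleventh on A.
- root: A
- minor 3rd: C
- perfect 5th: E
- minor 7th: G
- major 9th: B
- perfect 11th: D

A C E G B D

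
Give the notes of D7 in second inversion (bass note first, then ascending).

D7 = D–F#–A–C; second inversion → fifth (A) lowest.

A C D F#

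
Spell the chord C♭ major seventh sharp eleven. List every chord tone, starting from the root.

C♭ major seventh sharp eleven is a major seventh sharp eleven built on Cb.
Root: Cb
Major 3rd (3rd): Eb
Perfect 5th (5th): Gb
Major 7th (7th): Bb
Augmented 11th (11th): F

Cb, Eb, Gb, Bb, F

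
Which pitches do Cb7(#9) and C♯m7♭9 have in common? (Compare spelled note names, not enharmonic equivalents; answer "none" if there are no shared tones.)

Cb7(#9) = Cb, Eb, Gb, Bbb, D.
C♯m7♭9 = C#, E, G#, B, D.
Shared: D.

D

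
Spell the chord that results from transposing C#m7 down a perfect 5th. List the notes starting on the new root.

Transposed root: C# → F# (perfect 5th down). So we spell F# minor seventh:
Root: F#
Minor 3rd (3rd): A
Perfect 5th (5th): C#
Minor 7th (7th): E

F#  A  C#  E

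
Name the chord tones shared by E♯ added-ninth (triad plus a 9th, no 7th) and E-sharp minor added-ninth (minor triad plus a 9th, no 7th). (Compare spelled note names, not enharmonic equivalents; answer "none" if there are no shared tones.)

E♯ added-ninth: E-sharp G-double-sharp B-sharp F-double-sharp
E-sharp minor added-ninth: E-sharp G-sharp B-sharp F-double-sharp
Common to both → E-sharp, B-sharp, F-double-sharp.

E-sharp  B-sharp  F-double-sharp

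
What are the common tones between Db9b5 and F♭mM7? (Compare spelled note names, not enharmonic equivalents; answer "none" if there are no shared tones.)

Db9b5: Db F Abb Cb Eb
F♭mM7: Fb Abb Cb Eb
Common to both → Abb, Cb, Eb.

Abb – Cb – Eb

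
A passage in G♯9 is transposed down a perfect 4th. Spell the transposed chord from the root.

Transposed root: G♯ → D♯ (perfect 4th down). So we spell D♯ dominant ninth:
- root: D♯
- major 3rd: F𝄪
- perfect 5th: A♯
- minor 7th: C♯
- major 9th: E♯

D♯  F𝄪  A♯  C♯  E♯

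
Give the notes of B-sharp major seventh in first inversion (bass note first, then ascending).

D##, F##, A##, B#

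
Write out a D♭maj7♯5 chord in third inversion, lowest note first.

In root position, D♭maj7♯5 is D♭–F–A–C.
Third inversion puts the seventh (C) in the bass.

C, D♭, F, A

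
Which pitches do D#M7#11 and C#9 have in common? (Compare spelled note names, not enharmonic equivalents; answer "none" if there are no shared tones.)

D#M7#11 = D♯, F𝄪, A♯, C𝄪, G𝄪.
C#9 = C♯, E♯, G♯, B, D♯.
Shared: D♯.

D♯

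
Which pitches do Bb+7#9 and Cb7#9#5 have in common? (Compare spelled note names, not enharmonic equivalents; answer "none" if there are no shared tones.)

D

Bb+7#9 = B♭, D, F♯, A♭, C♯.
Cb7#9#5 = C♭, E♭, G, B𝄫, D.
Shared: D.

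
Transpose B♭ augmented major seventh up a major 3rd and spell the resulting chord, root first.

D, F-sharp, A-sharp, C-sharp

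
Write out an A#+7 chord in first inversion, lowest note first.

C## – E## – G# – A#

A#+7 = A#–C##–E##–G#; first inversion → third (C##) lowest.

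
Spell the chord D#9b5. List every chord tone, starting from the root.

Root D#, quality dominant ninth flat five:
root → D#
3rd (major 3rd) → F##
5th (diminished 5th) → A
7th (minor 7th) → C#
9th (major 9th) → E#

D#  F##  A  C#  E#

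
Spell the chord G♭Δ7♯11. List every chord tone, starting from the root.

G♭Δ7♯11 is a major seventh sharp eleven built on Gb.
Gb — root
Bb — major 3rd
Db — perfect 5th
F — major 7th
C — augmented 11th

Gb – Bb – Db – F – C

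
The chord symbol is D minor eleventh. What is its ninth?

Root of D minor eleventh = D. The 9th is a major 9th: D up a major 9th → E.

E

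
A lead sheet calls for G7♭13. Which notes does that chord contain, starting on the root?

Root G, quality dominant seventh flat thirteen:
G — root
B — major 3rd
D — perfect 5th
F — minor 7th
E♭ — minor 13th

G, B, D, F, E♭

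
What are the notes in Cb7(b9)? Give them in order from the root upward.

Cb7(b9): dominant seventh flat nine on Cb.
- root: Cb
- major 3rd: Eb
- perfect 5th: Gb
- minor 7th: Bbb
- minor 9th: Dbb

Cb – Eb – Gb – Bbb – Dbb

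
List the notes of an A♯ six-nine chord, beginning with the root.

A♯ six-nine: six-nine on A-sharp.
root → A-sharp
3rd (major 3rd) → C-double-sharp
5th (perfect 5th) → E-sharp
6th (major 6th) → F-double-sharp
9th (major 9th) → B-sharp

A-sharp C-double-sharp E-sharp F-double-sharp B-sharp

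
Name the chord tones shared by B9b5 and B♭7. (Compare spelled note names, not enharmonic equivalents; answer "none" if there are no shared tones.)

F

B9b5: B D# F A C#
B♭7: Bb D F Ab
Common to both → F.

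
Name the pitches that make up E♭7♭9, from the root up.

Root Eb, quality dominant seventh flat nine:
Eb — root
G — major 3rd
Bb — perfect 5th
Db — minor 7th
Fb — minor 9th

Eb, G, Bb, Db, Fb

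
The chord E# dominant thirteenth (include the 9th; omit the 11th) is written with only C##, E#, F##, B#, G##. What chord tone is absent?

D#

E# dominant thirteenth = E#, G##, B#, D#, F##, C##. The voicing lacks the 7th (minor 7th), D#.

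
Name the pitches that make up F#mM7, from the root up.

F#  A  C#  E#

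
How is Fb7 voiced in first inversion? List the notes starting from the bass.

Ab Cb Ebb Fb

Fb7 = Fb–Ab–Cb–Ebb; first inversion → third (Ab) lowest.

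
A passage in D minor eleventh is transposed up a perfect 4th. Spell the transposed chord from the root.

Transposed root: D → G (perfect 4th up). So we spell G minor eleventh:
Root: G
Minor 3rd (3rd): B-flat
Perfect 5th (5th): D
Minor 7th (7th): F
Major 9th (9th): A
Perfect 11th (11th): C

G  B-flat  D  F  A  C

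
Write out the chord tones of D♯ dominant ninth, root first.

D♯ F𝄪 A♯ C♯ E♯

D♯ dominant ninth is a dominant ninth built on D♯.
root → D♯
3rd (major 3rd) → F𝄪
5th (perfect 5th) → A♯
7th (minor 7th) → C♯
9th (major 9th) → E♯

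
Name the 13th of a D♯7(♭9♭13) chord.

B

D♯7(♭9♭13) is built on D#; its 13th is a minor 13th above the root.
A sixth above D uses the letter B, and the minor 13th above D# is B.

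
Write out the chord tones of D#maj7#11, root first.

D#, F##, A#, C##, G##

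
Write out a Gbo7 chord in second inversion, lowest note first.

D𝄫 – F𝄫 – G♭ – B𝄫

Gbo7 = G♭–B𝄫–D𝄫–F𝄫; second inversion → fifth (D𝄫) lowest.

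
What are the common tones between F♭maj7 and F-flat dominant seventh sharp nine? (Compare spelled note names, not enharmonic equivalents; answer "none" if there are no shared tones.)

F♭maj7: Fb Ab Cb Eb
F-flat dominant seventh sharp nine: Fb Ab Cb Ebb G
Common to both → Fb, Ab, Cb.

Fb Ab Cb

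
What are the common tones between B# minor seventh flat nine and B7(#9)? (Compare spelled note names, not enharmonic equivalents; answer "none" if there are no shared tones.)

B# minor seventh flat nine = B#, D#, F##, A#, C#.
B7(#9) = B, D#, F#, A, C##.
Shared: D#.

D#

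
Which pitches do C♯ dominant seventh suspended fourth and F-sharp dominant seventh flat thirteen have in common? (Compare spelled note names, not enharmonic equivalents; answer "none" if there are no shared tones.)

C-sharp – F-sharp

C♯ dominant seventh suspended fourth: C-sharp F-sharp G-sharp B
F-sharp dominant seventh flat thirteen: F-sharp A-sharp C-sharp E D
Common to both → C-sharp, F-sharp.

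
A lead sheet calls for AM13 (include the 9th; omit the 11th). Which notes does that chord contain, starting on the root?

AM13 is a major thirteenth built on A.
A — root
C# — major 3rd
E — perfect 5th
G# — major 7th
B — major 9th
F# — major 13th

A C# E G# B F#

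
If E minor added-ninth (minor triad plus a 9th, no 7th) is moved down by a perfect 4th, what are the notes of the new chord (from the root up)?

B, D, F-sharp, C-sharp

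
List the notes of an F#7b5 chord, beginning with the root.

F# A# C E

F#7b5 is a dominant seventh flat five built on F#.
Root: F#
Major 3rd (3rd): A#
Diminished 5th (5th): C
Minor 7th (7th): E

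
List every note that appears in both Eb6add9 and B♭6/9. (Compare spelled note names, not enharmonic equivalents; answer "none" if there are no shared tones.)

Eb6add9: E♭ G B♭ C F
B♭6/9: B♭ D F G C
Common to both → G, B♭, C, F.

G B♭ C F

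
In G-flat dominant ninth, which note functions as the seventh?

F-flat

G-flat dominant ninth is built on G-flat; its 7th is a minor 7th above the root.
A seventh above G uses the letter F, and the minor 7th above G-flat is F-flat.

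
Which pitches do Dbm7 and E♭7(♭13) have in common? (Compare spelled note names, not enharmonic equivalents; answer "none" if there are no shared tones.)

Db, Cb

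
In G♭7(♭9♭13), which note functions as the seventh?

G♭7(♭9♭13) is built on Gb; its 7th is a minor 7th above the root.
A seventh above G uses the letter F, and the minor 7th above Gb is Fb.

Fb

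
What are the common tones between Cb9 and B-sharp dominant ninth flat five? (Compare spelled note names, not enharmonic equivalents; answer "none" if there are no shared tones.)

Cb9 = Cb, Eb, Gb, Bbb, Db.
B-sharp dominant ninth flat five = B#, D##, F#, A#, C##.
Shared: none.

none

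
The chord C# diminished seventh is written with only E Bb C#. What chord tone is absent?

G

The full C# diminished seventh chord is C#, E, G, Bb.
Comparing with the voicing, the diminished 5th (5th) — G — is absent.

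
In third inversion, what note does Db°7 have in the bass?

Db°7 in root position is Db–Fb–Abb–Cbb.
Third inversion places the seventh in the bass, which is Cbb.

Cbb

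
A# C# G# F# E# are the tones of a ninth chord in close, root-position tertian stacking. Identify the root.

F#

Arranged so that each adjacent pair is a third by letter name: F# – A# – C# – E# – G#.
The bottom of that stack, F#, is the root (this is F# major ninth).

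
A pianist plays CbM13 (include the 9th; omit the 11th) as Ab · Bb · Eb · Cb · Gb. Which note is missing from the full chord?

CbM13 = Cb, Eb, Gb, Bb, Db, Ab. The voicing lacks the 9th (major 9th), Db.

Db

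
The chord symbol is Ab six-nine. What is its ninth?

Bb

Ab six-nine is built on Ab; its 9th is a major 9th above the root.
A second above A uses the letter B, and the major 9th above Ab is Bb.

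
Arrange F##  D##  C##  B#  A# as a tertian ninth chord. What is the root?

B#

Arranged so that each adjacent pair is a third by letter name: B# – D## – F## – A# – C##.
The bottom of that stack, B#, is the root (this is B# dominant ninth).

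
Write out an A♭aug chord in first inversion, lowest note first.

In root position, A♭aug is Ab–C–E.
First inversion puts the third (C) in the bass.

C E Ab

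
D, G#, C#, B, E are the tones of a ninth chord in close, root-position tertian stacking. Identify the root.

C#

Arranged so that each adjacent pair is a third by letter name: C# – E – G# – B – D.
The bottom of that stack, C#, is the root (this is C# minor seventh flat nine).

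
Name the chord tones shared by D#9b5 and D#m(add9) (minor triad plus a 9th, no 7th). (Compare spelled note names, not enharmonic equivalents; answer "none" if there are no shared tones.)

D#9b5 = D#, F##, A, C#, E#.
D#m(add9) = D#, F#, A#, E#.
Shared: D#, E#.

D#, E#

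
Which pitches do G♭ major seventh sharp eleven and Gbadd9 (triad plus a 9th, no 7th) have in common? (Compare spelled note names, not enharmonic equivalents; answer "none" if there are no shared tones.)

Gb – Bb – Db

G♭ major seventh sharp eleven: Gb Bb Db F C
Gbadd9: Gb Bb Db Ab
Common to both → Gb, Bb, Db.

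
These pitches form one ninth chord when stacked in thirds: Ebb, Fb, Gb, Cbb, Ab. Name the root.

Stacking in thirds gives Fb – Ab – Cbb – Ebb – Gb, so Fb is the root — Fb dominant ninth flat five.

Fb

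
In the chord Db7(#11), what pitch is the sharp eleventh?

G

Db7(#11) is built on Db; its 11th is an augmented 11th above the root.
A fourth above D uses the letter G, and the augmented 11th above Db is G.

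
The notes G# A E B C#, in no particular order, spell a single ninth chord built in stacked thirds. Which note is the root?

A

Stacking in thirds gives A – C# – E – G# – B, so A is the root — A major ninth.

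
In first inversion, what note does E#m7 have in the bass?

G♯

E#m7 in root position is E♯–G♯–B♯–D♯.
First inversion places the third in the bass, which is G♯.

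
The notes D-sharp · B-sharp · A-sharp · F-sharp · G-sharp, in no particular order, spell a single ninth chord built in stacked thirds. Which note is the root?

Arranged so that each adjacent pair is a third by letter name: G-sharp – B-sharp – D-sharp – F-sharp – A-sharp.
The bottom of that stack, G-sharp, is the root (this is G-sharp dominant ninth).

G-sharp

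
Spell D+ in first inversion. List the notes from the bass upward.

F♯, A♯, D

In root position, D+ is D–F♯–A♯.
First inversion puts the third (F♯) in the bass.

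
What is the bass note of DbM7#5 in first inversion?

F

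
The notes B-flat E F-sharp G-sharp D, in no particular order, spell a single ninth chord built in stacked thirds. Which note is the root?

Arranged so that each adjacent pair is a third by letter name: E – G-sharp – B-flat – D – F-sharp.
The bottom of that stack, E, is the root (this is E dominant ninth flat five).

E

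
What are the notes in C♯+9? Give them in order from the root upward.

C♯+9: dominant ninth sharp five on C#.
Root: C#
Major 3rd (3rd): E#
Augmented 5th (5th): G##
Minor 7th (7th): B
Major 9th (9th): D#

C#, E#, G##, B, D#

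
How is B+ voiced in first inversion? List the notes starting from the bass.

B+ = B–D#–F##; first inversion → third (D#) lowest.

D#, F##, B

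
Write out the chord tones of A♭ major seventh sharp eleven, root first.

A♭ – C – E♭ – G – D

A♭ major seventh sharp eleven: major seventh sharp eleven on A♭.
A♭ — root
C — major 3rd
E♭ — perfect 5th
G — major 7th
D — augmented 11th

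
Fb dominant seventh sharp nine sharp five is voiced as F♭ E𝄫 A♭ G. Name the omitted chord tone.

C

The full Fb dominant seventh sharp nine sharp five chord is F♭, A♭, C, E𝄫, G.
Comparing with the voicing, the augmented 5th (5th) — C — is absent.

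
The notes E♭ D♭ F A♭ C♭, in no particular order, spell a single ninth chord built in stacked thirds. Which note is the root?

D♭

Stacking in thirds gives D♭ – F – A♭ – C♭ – E♭, so D♭ is the root — D♭ dominant ninth.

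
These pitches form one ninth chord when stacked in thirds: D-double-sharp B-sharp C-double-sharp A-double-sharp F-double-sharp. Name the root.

B-sharp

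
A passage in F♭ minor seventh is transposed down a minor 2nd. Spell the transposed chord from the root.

Eb, Gb, Bb, Db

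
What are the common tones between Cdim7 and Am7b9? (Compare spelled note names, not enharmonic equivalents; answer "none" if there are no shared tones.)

C

Cdim7: C Eb Gb Bbb
Am7b9: A C E G Bb
Common to both → C.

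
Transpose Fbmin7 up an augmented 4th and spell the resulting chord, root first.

Fb up an augmented 4th → Bb. New chord: Bb minor seventh.
root → Bb
3rd (minor 3rd) → Db
5th (perfect 5th) → F
7th (minor 7th) → Ab

Bb, Db, F, Ab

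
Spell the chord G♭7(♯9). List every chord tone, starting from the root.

G♭7(♯9) is a dominant seventh sharp nine built on Gb.
Root: Gb
Major 3rd (3rd): Bb
Perfect 5th (5th): Db
Minor 7th (7th): Fb
Augmented 9th (9th): A

Gb, Bb, Db, Fb, A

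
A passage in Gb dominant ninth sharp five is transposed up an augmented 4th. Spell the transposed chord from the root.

C E G-sharp B-flat D

G-flat up an augmented 4th → C. New chord: C dominant ninth sharp five.
Root: C
Major 3rd (3rd): E
Augmented 5th (5th): G-sharp
Minor 7th (7th): B-flat
Major 9th (9th): D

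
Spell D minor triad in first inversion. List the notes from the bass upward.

F A D

In root position, D minor triad is D–F–A.
First inversion puts the third (F) in the bass.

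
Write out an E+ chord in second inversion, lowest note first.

B#, E, G#

E+ = E–G#–B#; second inversion → fifth (B#) lowest.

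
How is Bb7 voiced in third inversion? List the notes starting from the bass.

Ab – Bb – D – F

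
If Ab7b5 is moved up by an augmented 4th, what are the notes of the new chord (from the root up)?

Transposed root: Ab → D (augmented 4th up). So we spell D dominant seventh flat five:
Root: D
Major 3rd (3rd): F#
Diminished 5th (5th): Ab
Minor 7th (7th): C

D – F# – Ab – C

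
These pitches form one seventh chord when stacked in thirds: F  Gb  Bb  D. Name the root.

Arranged so that each adjacent pair is a third by letter name: Gb – Bb – D – F.
The bottom of that stack, Gb, is the root (this is Gb augmented major seventh).

Gb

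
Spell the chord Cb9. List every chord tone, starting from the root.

C♭ – E♭ – G♭ – B𝄫 – D♭

Root C♭, quality dominant ninth:
C♭ — root
E♭ — major 3rd
G♭ — perfect 5th
B𝄫 — minor 7th
D♭ — major 9th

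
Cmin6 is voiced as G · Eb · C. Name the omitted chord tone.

The full Cmin6 chord is C, Eb, G, A.
Comparing with the voicing, the major 6th (6th) — A — is absent.

A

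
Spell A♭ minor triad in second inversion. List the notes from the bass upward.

E-flat  A-flat  C-flat

In root position, A♭ minor triad is A-flat–C-flat–E-flat.
Second inversion puts the fifth (E-flat) in the bass.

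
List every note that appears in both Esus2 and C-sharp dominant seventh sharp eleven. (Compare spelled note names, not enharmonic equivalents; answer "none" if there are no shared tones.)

B

Esus2 = E, F#, B.
C-sharp dominant seventh sharp eleven = C#, E#, G#, B, F##.
Shared: B.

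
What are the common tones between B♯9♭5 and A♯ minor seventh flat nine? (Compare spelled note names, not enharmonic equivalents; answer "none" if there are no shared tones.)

A♯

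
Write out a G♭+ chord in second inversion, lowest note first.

G♭+ = G♭–B♭–D; second inversion → fifth (D) lowest.

D, G♭, B♭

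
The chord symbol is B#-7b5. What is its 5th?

F♯

Root of B#-7b5 = B♯. The 5th is a diminished 5th: B♯ up a diminished 5th → F♯.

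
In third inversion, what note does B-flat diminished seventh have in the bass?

A-double-flat

B-flat diminished seventh = B-flat–D-flat–F-flat–A-double-flat. Third inversion → seventh in the bass = A-double-flat.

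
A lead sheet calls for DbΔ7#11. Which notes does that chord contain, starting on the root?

D♭, F, A♭, C, G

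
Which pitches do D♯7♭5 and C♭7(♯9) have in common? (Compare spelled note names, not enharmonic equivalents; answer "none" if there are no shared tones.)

D♯7♭5: D# F## A C#
C♭7(♯9): Cb Eb Gb Bbb D
Common to both → none.

none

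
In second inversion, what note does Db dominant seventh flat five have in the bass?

A-double-flat

Db dominant seventh flat five in root position is D-flat–F–A-double-flat–C-flat.
Second inversion places the fifth in the bass, which is A-double-flat.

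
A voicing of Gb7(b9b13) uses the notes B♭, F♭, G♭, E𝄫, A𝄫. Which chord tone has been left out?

D♭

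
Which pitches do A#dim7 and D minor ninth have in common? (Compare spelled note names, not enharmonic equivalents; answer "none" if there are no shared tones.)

E

A#dim7: A# C# E G
D minor ninth: D F A C E
Common to both → E.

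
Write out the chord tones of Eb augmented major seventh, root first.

Root E-flat, quality augmented major seventh:
- root: E-flat
- major 3rd: G
- augmented 5th: B
- major 7th: D

E-flat, G, B, D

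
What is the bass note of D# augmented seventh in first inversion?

F##

D# augmented seventh = D#–F##–A##–C#. First inversion → third in the bass = F##.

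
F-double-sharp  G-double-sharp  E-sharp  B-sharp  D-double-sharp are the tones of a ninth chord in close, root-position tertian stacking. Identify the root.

E-sharp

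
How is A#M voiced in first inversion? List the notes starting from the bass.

A#M = A♯–C𝄪–E♯; first inversion → third (C𝄪) lowest.

C𝄪, E♯, A♯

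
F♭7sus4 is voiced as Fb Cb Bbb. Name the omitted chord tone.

Ebb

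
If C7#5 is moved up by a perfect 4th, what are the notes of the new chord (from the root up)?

C up a perfect 4th → F. New chord: F augmented seventh.
Root: F
Major 3rd (3rd): A
Augmented 5th (5th): C#
Minor 7th (7th): Eb

F  A  C#  Eb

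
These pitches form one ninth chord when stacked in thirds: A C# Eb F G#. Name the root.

F

Arranged so that each adjacent pair is a third by letter name: F – A – C# – Eb – G#.
The bottom of that stack, F, is the root (this is F dominant seventh sharp nine sharp five).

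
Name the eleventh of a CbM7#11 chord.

Root of CbM7#11 = Cb. The 11th is an augmented 11th: Cb up an augmented 11th → F.

F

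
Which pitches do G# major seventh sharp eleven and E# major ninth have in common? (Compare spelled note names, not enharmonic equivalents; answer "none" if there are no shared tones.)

B-sharp F-double-sharp

G# major seventh sharp eleven = G-sharp, B-sharp, D-sharp, F-double-sharp, C-double-sharp.
E# major ninth = E-sharp, G-double-sharp, B-sharp, D-double-sharp, F-double-sharp.
Shared: B-sharp, F-double-sharp.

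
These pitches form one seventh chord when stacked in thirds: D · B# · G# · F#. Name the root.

G#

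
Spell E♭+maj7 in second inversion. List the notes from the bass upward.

In root position, E♭+maj7 is Eb–G–B–D.
Second inversion puts the fifth (B) in the bass.

B, D, Eb, G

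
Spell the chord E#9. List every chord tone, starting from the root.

E#9 is a dominant ninth built on E#.
Root: E#
Major 3rd (3rd): G##
Perfect 5th (5th): B#
Minor 7th (7th): D#
Major 9th (9th): F##

E# – G## – B# – D# – F##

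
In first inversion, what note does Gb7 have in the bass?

Gb7 in root position is Gb–Bb–Db–Fb.
First inversion places the third in the bass, which is Bb.

Bb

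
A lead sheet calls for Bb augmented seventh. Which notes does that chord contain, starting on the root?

B-flat, D, F-sharp, A-flat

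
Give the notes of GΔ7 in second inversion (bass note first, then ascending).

GΔ7 = G–B–D–F♯; second inversion → fifth (D) lowest.

D  F♯  G  B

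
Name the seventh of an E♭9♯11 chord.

Db

E♭9♯11 is built on Eb; its 7th is a minor 7th above the root.
A seventh above E uses the letter D, and the minor 7th above Eb is Db.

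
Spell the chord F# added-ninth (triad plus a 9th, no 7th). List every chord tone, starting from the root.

F#  A#  C#  G#

F# added-ninth is an added-ninth built on F#.
Root: F#
Major 3rd (3rd): A#
Perfect 5th (5th): C#
Major 9th (9th): G#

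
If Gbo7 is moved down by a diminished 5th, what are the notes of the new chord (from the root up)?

A diminished 5th down from Gb is C, so the new chord is C diminished seventh.
- root: C
- minor 3rd: Eb
- diminished 5th: Gb
- diminished 7th: Bbb

C  Eb  Gb  Bbb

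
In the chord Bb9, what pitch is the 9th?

Bb9 is built on Bb; its 9th is a major 9th above the root.
A second above B uses the letter C, and the major 9th above Bb is C.

C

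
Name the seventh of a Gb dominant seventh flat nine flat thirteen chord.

Fb

Root of Gb dominant seventh flat nine flat thirteen = Gb. The 7th is a minor 7th: Gb up a minor 7th → Fb.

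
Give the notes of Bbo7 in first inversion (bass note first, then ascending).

Bbo7 = B♭–D♭–F♭–A𝄫; first inversion → third (D♭) lowest.

D♭ – F♭ – A𝄫 – B♭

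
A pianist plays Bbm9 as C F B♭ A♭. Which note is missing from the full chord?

D♭

Bbm9 = B♭, D♭, F, A♭, C. The voicing lacks the 3rd (minor 3rd), D♭.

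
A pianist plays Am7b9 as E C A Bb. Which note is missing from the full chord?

Am7b9 = A, C, E, G, Bb. The voicing lacks the 7th (minor 7th), G.

G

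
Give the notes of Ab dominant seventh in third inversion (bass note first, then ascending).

In root position, Ab dominant seventh is A-flat–C–E-flat–G-flat.
Third inversion puts the seventh (G-flat) in the bass.

G-flat  A-flat  C  E-flat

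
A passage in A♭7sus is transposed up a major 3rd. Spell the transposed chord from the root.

C  F  G  B♭

A♭ up a major 3rd → C. New chord: C dominant seventh suspended fourth.
root → C
4th (perfect 4th) → F
5th (perfect 5th) → G
7th (minor 7th) → B♭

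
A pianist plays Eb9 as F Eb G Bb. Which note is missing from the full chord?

The full Eb9 chord is Eb, G, Bb, Db, F.
Comparing with the voicing, the minor 7th (7th) — Db — is absent.

Db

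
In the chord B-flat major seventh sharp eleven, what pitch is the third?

D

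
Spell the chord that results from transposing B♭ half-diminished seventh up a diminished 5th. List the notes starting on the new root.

Fb, Abb, Cbb, Ebb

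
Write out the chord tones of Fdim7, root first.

F, Ab, Cb, Ebb

Fdim7 is a diminished seventh built on F.
F — root
Ab — minor 3rd
Cb — diminished 5th
Ebb — diminished 7th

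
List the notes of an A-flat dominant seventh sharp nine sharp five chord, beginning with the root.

A-flat dominant seventh sharp nine sharp five is a dominant seventh sharp nine sharp five built on Ab.
- root: Ab
- major 3rd: C
- augmented 5th: E
- minor 7th: Gb
- augmented 9th: B

Ab C E Gb B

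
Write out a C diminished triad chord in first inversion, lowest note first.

Eb, Gb, C

C diminished triad = C–Eb–Gb; first inversion → third (Eb) lowest.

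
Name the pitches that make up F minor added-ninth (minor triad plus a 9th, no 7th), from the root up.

F – A-flat – C – G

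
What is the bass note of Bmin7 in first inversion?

D

Bmin7 in root position is B–D–F#–A.
First inversion places the third in the bass, which is D.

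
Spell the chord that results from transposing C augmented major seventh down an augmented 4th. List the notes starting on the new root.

An augmented 4th down from C is G-flat, so the new chord is G-flat augmented major seventh.
Root: G-flat
Major 3rd (3rd): B-flat
Augmented 5th (5th): D
Major 7th (7th): F

G-flat, B-flat, D, F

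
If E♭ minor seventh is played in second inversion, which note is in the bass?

B-flat

E♭ minor seventh in root position is E-flat–G-flat–B-flat–D-flat.
Second inversion places the fifth in the bass, which is B-flat.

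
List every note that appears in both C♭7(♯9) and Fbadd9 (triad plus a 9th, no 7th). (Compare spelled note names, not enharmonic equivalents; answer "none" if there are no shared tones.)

Cb – Gb

C♭7(♯9) = Cb, Eb, Gb, Bbb, D.
Fbadd9 = Fb, Ab, Cb, Gb.
Shared: Cb, Gb.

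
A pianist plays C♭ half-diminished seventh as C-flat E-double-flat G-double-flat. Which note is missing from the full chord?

The full C♭ half-diminished seventh chord is C-flat, E-double-flat, G-double-flat, B-double-flat.
Comparing with the voicing, the minor 7th (7th) — B-double-flat — is absent.

B-double-flat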